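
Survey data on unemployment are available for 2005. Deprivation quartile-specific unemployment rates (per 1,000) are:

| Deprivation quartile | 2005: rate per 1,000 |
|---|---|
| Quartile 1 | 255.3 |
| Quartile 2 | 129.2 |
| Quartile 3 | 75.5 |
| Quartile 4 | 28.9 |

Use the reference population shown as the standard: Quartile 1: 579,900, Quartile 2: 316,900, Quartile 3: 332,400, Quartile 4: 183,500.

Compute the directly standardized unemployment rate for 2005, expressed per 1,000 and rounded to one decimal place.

155.3

Standard total = 1,412,700; weights = 0.4105, 0.2243, 0.2353, 0.1299.
Standardized rate: 0.4105×255.3 + 0.2243×129.2 + 0.2353×75.5 + 0.1299×28.9 = 155.2993 per 1,000.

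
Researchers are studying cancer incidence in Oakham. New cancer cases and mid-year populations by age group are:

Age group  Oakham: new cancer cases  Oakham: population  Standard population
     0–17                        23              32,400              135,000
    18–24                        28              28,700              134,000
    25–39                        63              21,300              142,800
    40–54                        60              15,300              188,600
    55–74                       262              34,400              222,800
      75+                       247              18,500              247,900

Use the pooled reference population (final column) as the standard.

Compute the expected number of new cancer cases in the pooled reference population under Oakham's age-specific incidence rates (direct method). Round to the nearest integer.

Age-specific rates per 100,000 for Oakham: 70.99, 97.56, 295.77, 392.16, 761.63, 1335.14.
Expected new cancer cases = Σ (standard pop × age-specific rate ÷ 100,000)
= 135,000×70.99/100,000 + 134,000×97.56/100,000 + 142,800×295.77/100,000 + 188,600×392.16/100,000 + 222,800×761.63/100,000 + 247,900×1335.14/100,000
= 95.83 + 130.73 + 422.37 + 739.61 + 1696.91 + 3309.80 = 6395.25.

6395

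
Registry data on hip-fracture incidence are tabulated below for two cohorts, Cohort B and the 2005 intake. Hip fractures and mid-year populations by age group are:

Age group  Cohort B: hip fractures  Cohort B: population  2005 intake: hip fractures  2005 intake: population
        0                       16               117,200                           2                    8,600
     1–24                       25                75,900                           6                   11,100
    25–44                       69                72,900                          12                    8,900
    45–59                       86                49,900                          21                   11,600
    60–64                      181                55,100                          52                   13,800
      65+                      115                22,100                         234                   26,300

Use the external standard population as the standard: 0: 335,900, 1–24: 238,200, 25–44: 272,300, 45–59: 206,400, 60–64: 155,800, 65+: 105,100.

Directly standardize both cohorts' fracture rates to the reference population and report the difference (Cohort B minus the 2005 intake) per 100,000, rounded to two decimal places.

-51.26

Age-specific rates per 100,000 for Cohort B: 13.65, 32.94, 94.65, 172.34, 328.49, 520.36.
For the 2005 intake: 23.26, 54.05, 134.83, 181.03, 376.81, 889.73.
Standard total = 1,313,700; weights = 0.2557, 0.1813, 0.2073, 0.1571, 0.1186, 0.0800.
Cohort B: 0.2557×13.65 + 0.1813×32.94 + 0.2073×94.65 + 0.1571×172.34 + 0.1186×328.49 + 0.0800×520.36 = 136.7482 per 100,000.
The 2005 intake: 0.2557×23.26 + 0.1813×54.05 + 0.2073×134.83 + 0.1571×181.03 + 0.1186×376.81 + 0.0800×889.73 = 188.0077 per 100,000.
Difference = 136.7482 − 188.0077 = -51.2595.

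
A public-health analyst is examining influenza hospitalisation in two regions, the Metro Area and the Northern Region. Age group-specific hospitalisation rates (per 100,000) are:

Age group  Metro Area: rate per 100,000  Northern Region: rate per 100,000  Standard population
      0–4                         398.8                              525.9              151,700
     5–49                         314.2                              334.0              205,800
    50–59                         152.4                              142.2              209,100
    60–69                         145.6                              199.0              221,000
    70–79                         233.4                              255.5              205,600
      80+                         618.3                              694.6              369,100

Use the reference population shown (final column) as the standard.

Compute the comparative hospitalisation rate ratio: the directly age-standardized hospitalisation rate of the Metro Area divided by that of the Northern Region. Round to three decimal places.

Standard total = 1,362,300; weights = 0.1114, 0.1511, 0.1535, 0.1622, 0.1509, 0.2709.
The Metro Area: 0.1114×398.8 + 0.1511×314.2 + 0.1535×152.4 + 0.1622×145.6 + 0.1509×233.4 + 0.2709×618.3 = 341.6328 per 100,000.
The Northern Region: 0.1114×525.9 + 0.1511×334.0 + 0.1535×142.2 + 0.1622×199.0 + 0.1509×255.5 + 0.2709×694.6 = 389.8825 per 100,000.
Ratio = 341.6328 ÷ 389.8825 = 0.87625.

0.876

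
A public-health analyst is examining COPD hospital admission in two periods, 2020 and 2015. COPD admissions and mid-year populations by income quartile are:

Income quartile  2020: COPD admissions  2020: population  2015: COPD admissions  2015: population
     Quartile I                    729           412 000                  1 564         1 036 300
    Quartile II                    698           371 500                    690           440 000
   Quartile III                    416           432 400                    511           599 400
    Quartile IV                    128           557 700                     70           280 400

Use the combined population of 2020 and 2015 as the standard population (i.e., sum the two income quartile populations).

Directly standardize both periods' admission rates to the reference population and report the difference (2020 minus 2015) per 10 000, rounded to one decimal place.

Income-specific rates per 10 000 for 2020: 17.69, 18.79, 9.62, 2.30.
For 2015: 15.09, 15.68, 8.53, 2.50.
Combined standard total = 4 129 700; weights = 0.3507, 0.1965, 0.2498, 0.2029.
2020: 0.3507×17.69 + 0.1965×18.79 + 0.2498×9.62 + 0.2029×2.30 = 12.7670 per 10 000.
2015: 0.3507×15.09 + 0.1965×15.68 + 0.2498×8.53 + 0.2029×2.50 = 11.0110 per 10 000.
Difference = 12.7670 − 11.0110 = 1.7559.

1.8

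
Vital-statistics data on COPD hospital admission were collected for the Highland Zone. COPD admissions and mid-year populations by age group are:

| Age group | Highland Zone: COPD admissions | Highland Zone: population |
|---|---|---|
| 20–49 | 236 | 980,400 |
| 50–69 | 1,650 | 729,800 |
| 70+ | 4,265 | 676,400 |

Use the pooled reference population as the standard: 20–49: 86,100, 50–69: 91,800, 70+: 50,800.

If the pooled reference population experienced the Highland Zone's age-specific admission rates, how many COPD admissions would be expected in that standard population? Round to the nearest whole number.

549

Age-specific rates per 10,000 for the Highland Zone: 2.41, 22.61, 63.05.
Expected COPD admissions = Σ (standard pop × age-specific rate ÷ 10,000)
= 86,100×2.41/10,000 + 91,800×22.61/10,000 + 50,800×63.05/10,000
= 20.73 + 207.55 + 320.32 = 548.59.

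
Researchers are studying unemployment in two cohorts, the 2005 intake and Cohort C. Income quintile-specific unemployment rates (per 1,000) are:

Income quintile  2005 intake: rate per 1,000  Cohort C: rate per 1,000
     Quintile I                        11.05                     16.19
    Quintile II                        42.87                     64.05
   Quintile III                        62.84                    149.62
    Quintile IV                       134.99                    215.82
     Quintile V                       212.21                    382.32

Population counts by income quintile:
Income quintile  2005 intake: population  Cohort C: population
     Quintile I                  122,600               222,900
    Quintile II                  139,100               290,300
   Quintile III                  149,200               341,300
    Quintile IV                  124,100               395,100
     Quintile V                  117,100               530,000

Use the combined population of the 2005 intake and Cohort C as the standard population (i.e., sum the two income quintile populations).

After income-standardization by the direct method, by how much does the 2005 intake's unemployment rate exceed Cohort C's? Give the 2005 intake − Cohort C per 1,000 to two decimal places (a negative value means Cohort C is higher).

-84.50

Combined standard total = 2,431,700; weights = 0.1421, 0.1766, 0.2017, 0.2135, 0.2661.
The 2005 intake: 0.1421×11.05 + 0.1766×42.87 + 0.2017×62.84 + 0.2135×134.99 + 0.2661×212.21 = 107.1090 per 1,000.
Cohort C: 0.1421×16.19 + 0.1766×64.05 + 0.2017×149.62 + 0.2135×215.82 + 0.2661×382.32 = 191.6101 per 1,000.
Difference = 107.1090 − 191.6101 = -84.5011.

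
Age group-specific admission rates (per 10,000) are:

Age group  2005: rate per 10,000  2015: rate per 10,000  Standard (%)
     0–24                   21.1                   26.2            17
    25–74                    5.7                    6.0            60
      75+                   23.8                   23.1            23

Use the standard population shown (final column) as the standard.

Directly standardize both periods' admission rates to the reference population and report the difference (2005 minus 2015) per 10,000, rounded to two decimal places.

Standard weights: 0.17, 0.60, 0.23.
2005: 0.1700×21.1 + 0.6000×5.7 + 0.2300×23.8 = 12.4810 per 10,000.
2015: 0.1700×26.2 + 0.6000×6.0 + 0.2300×23.1 = 13.3670 per 10,000.
Difference = 12.4810 − 13.3670 = -0.8860.

-0.89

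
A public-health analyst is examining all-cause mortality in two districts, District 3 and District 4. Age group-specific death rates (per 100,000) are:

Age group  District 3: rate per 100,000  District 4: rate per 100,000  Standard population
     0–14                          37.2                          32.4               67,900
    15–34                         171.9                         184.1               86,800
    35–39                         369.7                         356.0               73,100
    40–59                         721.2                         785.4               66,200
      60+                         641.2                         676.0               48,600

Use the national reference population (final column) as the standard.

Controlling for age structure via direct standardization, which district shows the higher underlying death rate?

Standard total = 342,600; weights = 0.1982, 0.2534, 0.2134, 0.1932, 0.1419.
District 3: 0.1982×37.2 + 0.2534×171.9 + 0.2134×369.7 + 0.1932×721.2 + 0.1419×641.2 = 360.1215 per 100,000.
District 4: 0.1982×32.4 + 0.2534×184.1 + 0.2134×356.0 + 0.1932×785.4 + 0.1419×676.0 = 376.6799 per 100,000.

District 4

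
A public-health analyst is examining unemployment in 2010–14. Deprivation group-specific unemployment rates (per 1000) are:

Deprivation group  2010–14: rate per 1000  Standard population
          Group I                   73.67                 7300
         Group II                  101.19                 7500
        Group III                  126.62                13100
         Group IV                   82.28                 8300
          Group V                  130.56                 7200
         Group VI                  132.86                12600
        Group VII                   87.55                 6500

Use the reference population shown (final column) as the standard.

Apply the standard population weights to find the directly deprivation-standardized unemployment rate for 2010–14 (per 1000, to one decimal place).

109.1

Standard total = 62500; weights = 0.1168, 0.1200, 0.2096, 0.1328, 0.1152, 0.2016, 0.1040.
Standardized rate: 0.1168×73.67 + 0.1200×101.19 + 0.2096×126.62 + 0.1328×82.28 + 0.1152×130.56 + 0.2016×132.86 + 0.1040×87.55 = 109.1441 per 1000.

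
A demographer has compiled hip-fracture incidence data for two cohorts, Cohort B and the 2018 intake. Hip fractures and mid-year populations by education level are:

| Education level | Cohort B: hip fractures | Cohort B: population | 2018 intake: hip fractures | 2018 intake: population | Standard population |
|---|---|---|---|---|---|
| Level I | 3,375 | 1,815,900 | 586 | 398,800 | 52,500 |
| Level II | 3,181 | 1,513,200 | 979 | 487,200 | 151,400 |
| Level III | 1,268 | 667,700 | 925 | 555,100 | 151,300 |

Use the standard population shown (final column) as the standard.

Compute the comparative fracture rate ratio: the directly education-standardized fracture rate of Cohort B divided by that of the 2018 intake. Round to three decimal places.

Education-specific rates per 100,000 for Cohort B: 185.86, 210.22, 189.91.
For the 2018 intake: 146.94, 200.94, 166.64.
Standard total = 355,200; weights = 0.1478, 0.4262, 0.4260.
Cohort B: 0.1478×185.86 + 0.4262×210.22 + 0.4260×189.91 = 197.9648 per 100,000.
The 2018 intake: 0.1478×146.94 + 0.4262×200.94 + 0.4260×166.64 = 178.3487 per 100,000.
Ratio = 197.9648 ÷ 178.3487 = 1.10999.

1.110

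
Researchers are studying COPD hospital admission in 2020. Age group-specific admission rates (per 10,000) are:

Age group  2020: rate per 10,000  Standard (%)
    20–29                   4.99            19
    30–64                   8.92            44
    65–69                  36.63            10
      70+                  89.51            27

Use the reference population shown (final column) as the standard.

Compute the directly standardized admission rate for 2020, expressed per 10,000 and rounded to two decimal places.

Standard weights: 0.19, 0.44, 0.10, 0.27.
Standardized rate: 0.1900×4.99 + 0.4400×8.92 + 0.1000×36.63 + 0.2700×89.51 = 32.7036 per 10,000.

32.70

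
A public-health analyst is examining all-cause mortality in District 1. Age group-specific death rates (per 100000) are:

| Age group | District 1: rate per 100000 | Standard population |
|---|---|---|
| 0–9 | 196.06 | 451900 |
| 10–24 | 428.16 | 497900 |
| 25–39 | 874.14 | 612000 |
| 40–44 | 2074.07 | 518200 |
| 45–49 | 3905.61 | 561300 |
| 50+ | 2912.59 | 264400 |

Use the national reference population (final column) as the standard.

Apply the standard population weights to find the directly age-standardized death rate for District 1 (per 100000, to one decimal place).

1677.3

Standard total = 2905700; weights = 0.1555, 0.1714, 0.2106, 0.1783, 0.1932, 0.0910.
Standardized rate: 0.1555×196.06 + 0.1714×428.16 + 0.2106×874.14 + 0.1783×2074.07 + 0.1932×3905.61 + 0.0910×2912.59 = 1677.3393 per 100000.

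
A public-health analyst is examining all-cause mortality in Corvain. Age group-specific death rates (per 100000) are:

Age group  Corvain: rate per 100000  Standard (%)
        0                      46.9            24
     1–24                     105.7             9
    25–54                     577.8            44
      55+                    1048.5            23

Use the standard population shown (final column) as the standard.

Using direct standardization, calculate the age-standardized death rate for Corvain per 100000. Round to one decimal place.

516.2

Standard weights: 0.24, 0.09, 0.44, 0.23.
Standardized rate: 0.2400×46.9 + 0.0900×105.7 + 0.4400×577.8 + 0.2300×1048.5 = 516.1560 per 100000.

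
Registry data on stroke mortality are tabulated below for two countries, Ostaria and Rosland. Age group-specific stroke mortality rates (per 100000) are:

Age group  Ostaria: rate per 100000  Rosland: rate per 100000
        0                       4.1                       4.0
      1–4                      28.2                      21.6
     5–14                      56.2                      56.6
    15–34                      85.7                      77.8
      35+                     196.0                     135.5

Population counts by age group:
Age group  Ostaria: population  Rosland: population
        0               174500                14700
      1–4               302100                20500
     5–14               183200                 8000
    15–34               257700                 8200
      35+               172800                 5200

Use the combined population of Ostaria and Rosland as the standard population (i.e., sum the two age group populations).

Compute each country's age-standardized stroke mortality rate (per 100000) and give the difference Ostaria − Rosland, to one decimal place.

Combined standard total = 1146900; weights = 0.1650, 0.2813, 0.1667, 0.2318, 0.1552.
Ostaria: 0.1650×4.1 + 0.2813×28.2 + 0.1667×56.2 + 0.2318×85.7 + 0.1552×196.0 = 68.2659 per 100000.
Rosland: 0.1650×4.0 + 0.2813×21.6 + 0.1667×56.6 + 0.2318×77.8 + 0.1552×135.5 = 55.2384 per 100000.
Difference = 68.2659 − 55.2384 = 13.0275.

13.0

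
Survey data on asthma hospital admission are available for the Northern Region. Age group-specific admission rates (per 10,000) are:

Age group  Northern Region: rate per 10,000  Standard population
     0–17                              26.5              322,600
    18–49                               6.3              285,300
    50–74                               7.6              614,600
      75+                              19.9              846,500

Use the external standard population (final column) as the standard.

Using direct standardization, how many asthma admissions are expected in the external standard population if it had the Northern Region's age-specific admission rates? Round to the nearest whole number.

3186

Expected asthma admissions = Σ (standard pop × age-specific rate ÷ 10,000)
= 322,600×26.5/10,000 + 285,300×6.3/10,000 + 614,600×7.6/10,000 + 846,500×19.9/10,000
= 854.89 + 179.74 + 467.10 + 1684.54 = 3186.26.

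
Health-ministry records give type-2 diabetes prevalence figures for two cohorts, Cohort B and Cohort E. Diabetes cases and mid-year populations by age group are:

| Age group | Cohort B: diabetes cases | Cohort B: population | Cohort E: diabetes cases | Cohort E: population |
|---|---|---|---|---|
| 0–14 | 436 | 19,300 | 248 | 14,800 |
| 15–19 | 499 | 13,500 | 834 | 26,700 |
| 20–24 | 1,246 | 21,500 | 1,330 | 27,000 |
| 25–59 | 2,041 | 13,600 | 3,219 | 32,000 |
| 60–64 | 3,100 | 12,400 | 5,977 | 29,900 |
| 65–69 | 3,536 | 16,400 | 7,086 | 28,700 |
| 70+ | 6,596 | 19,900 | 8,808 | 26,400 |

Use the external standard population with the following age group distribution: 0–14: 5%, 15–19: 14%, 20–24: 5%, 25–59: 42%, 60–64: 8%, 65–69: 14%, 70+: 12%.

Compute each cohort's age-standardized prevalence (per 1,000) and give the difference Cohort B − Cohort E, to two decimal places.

21.68

Age-specific rates per 1,000 for Cohort B: 22.591, 36.963, 57.953, 150.074, 250.000, 215.610, 331.457.
For Cohort E: 16.757, 31.236, 49.259, 100.594, 199.900, 246.899, 333.636.
Standard weights: 0.05, 0.14, 0.05, 0.42, 0.08, 0.14, 0.12.
Cohort B: 0.0500×22.591 + 0.1400×36.963 + 0.0500×57.953 + 0.4200×150.074 + 0.0800×250.000 + 0.1400×215.610 + 0.1200×331.457 = 162.1931 per 1,000.
Cohort E: 0.0500×16.757 + 0.1400×31.236 + 0.0500×49.259 + 0.4200×100.594 + 0.0800×199.900 + 0.1400×246.899 + 0.1200×333.636 = 140.5174 per 1,000.
Difference = 162.1931 − 140.5174 = 21.6757.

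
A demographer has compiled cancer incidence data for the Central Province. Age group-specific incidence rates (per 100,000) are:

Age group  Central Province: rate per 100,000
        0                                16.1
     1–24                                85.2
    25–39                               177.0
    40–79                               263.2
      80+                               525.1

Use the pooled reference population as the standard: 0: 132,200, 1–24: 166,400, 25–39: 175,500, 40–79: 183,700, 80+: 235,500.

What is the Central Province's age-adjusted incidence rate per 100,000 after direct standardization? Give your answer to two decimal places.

Standard total = 893,300; weights = 0.1480, 0.1863, 0.1965, 0.2056, 0.2636.
Standardized rate: 0.1480×16.1 + 0.1863×85.2 + 0.1965×177.0 + 0.2056×263.2 + 0.2636×525.1 = 245.5839 per 100,000.

245.58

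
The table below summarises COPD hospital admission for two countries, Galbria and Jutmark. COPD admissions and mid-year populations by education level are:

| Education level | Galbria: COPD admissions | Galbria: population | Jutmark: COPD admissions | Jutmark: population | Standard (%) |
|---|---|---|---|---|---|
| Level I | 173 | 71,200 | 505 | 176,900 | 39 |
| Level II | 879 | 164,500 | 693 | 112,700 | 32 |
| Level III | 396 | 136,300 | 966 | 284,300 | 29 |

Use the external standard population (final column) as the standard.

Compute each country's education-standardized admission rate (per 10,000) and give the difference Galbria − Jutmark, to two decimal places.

Education-specific rates per 10,000 for Galbria: 24.30, 53.43, 29.05.
For Jutmark: 28.55, 61.49, 33.98.
Standard weights: 0.39, 0.32, 0.29.
Galbria: 0.3900×24.30 + 0.3200×53.43 + 0.2900×29.05 = 35.0007 per 10,000.
Jutmark: 0.3900×28.55 + 0.3200×61.49 + 0.2900×33.98 = 40.6641 per 10,000.
Difference = 35.0007 − 40.6641 = -5.6634.

-5.66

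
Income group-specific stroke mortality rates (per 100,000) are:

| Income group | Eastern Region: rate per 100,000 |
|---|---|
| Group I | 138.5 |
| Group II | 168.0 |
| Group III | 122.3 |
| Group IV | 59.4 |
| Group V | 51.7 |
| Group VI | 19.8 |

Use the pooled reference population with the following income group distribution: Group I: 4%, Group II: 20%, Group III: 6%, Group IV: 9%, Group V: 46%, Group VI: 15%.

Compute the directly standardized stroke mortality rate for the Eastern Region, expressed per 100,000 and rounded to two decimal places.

Standard weights: 0.04, 0.20, 0.06, 0.09, 0.46, 0.15.
Standardized rate: 0.0400×138.5 + 0.2000×168.0 + 0.0600×122.3 + 0.0900×59.4 + 0.4600×51.7 + 0.1500×19.8 = 78.5760 per 100,000.

78.58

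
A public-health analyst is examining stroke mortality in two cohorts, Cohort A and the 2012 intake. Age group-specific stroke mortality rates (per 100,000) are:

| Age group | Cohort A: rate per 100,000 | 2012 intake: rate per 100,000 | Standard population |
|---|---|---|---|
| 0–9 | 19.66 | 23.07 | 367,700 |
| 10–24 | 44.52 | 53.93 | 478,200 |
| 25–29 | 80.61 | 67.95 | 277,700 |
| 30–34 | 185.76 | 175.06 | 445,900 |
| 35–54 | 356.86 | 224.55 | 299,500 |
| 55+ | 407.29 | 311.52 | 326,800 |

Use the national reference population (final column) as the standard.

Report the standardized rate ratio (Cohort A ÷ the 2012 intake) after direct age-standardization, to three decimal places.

Standard total = 2,195,800; weights = 0.1675, 0.2178, 0.1265, 0.2031, 0.1364, 0.1488.
Cohort A: 0.1675×19.66 + 0.2178×44.52 + 0.1265×80.61 + 0.2031×185.76 + 0.1364×356.86 + 0.1488×407.29 = 170.1959 per 100,000.
The 2012 intake: 0.1675×23.07 + 0.2178×53.93 + 0.1265×67.95 + 0.2031×175.06 + 0.1364×224.55 + 0.1488×311.52 = 136.7422 per 100,000.
Ratio = 170.1959 ÷ 136.7422 = 1.24465.

1.245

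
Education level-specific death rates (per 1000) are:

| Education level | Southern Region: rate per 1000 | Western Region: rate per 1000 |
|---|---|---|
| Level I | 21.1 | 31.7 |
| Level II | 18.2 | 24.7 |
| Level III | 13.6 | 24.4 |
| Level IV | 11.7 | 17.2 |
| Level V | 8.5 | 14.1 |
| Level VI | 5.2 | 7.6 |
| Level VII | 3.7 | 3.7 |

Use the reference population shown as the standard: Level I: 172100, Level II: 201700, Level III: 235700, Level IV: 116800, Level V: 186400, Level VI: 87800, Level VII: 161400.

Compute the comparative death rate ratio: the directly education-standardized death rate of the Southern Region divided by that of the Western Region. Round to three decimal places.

Standard total = 1161900; weights = 0.1481, 0.1736, 0.2029, 0.1005, 0.1604, 0.0756, 0.1389.
The Southern Region: 0.1481×21.1 + 0.1736×18.2 + 0.2029×13.6 + 0.1005×11.7 + 0.1604×8.5 + 0.0756×5.2 + 0.1389×3.7 = 12.4903 per 1000.
The Western Region: 0.1481×31.7 + 0.1736×24.7 + 0.2029×24.4 + 0.1005×17.2 + 0.1604×14.1 + 0.0756×7.6 + 0.1389×3.7 = 19.0122 per 1000.
Ratio = 12.4903 ÷ 19.0122 = 0.65696.

0.657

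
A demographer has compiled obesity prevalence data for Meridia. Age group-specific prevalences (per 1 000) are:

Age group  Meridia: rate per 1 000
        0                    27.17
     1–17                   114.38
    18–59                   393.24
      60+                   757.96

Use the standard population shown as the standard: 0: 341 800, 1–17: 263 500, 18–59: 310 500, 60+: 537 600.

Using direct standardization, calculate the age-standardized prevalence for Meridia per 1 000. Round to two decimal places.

Standard total = 1 453 400; weights = 0.2352, 0.1813, 0.2136, 0.3699.
Standardized rate: 0.2352×27.17 + 0.1813×114.38 + 0.2136×393.24 + 0.3699×757.96 = 391.5000 per 1 000.

391.50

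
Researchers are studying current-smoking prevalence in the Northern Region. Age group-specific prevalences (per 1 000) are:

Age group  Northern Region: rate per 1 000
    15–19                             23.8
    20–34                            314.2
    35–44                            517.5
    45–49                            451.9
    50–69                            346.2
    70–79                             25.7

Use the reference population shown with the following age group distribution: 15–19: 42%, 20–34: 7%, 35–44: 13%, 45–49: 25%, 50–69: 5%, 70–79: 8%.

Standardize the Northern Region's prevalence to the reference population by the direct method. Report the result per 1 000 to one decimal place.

231.6

Standard weights: 0.42, 0.07, 0.13, 0.25, 0.05, 0.08.
Standardized rate: 0.4200×23.8 + 0.0700×314.2 + 0.1300×517.5 + 0.2500×451.9 + 0.0500×346.2 + 0.0800×25.7 = 231.6060 per 1 000.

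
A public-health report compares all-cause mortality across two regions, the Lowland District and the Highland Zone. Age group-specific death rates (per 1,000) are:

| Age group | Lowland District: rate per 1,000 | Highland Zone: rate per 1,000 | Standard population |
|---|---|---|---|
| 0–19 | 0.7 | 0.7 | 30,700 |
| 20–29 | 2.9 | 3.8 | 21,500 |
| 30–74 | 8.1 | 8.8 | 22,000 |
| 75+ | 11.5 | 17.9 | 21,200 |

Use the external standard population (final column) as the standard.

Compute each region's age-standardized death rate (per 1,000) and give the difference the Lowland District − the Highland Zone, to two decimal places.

Standard total = 95,400; weights = 0.3218, 0.2254, 0.2306, 0.2222.
The Lowland District: 0.3218×0.7 + 0.2254×2.9 + 0.2306×8.1 + 0.2222×11.5 = 5.3023 per 1,000.
The Highland Zone: 0.3218×0.7 + 0.2254×3.8 + 0.2306×8.8 + 0.2222×17.9 = 7.0888 per 1,000.
Difference = 5.3023 − 7.0888 = -1.7865.

-1.79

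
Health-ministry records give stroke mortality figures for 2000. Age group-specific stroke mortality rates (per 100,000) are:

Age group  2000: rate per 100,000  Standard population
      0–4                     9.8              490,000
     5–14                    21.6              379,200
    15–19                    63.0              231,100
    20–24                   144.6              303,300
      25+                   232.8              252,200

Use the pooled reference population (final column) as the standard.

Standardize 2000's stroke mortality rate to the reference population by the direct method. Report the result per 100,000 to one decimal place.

Standard total = 1,655,800; weights = 0.2959, 0.2290, 0.1396, 0.1832, 0.1523.
Standardized rate: 0.2959×9.8 + 0.2290×21.6 + 0.1396×63.0 + 0.1832×144.6 + 0.1523×232.8 = 78.5852 per 100,000.

78.6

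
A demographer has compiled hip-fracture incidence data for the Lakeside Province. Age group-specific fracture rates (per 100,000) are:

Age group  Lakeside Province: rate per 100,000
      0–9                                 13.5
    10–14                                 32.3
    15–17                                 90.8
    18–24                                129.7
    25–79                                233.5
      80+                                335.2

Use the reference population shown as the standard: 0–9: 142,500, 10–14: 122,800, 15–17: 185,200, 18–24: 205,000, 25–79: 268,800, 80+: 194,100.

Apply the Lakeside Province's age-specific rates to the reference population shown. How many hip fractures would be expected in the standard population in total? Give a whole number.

Expected hip fractures = Σ (standard pop × age-specific rate ÷ 100,000)
= 142,500×13.5/100,000 + 122,800×32.3/100,000 + 185,200×90.8/100,000 + 205,000×129.7/100,000 + 268,800×233.5/100,000 + 194,100×335.2/100,000
= 19.24 + 39.66 + 168.16 + 265.88 + 627.65 + 650.62 = 1771.22.

1771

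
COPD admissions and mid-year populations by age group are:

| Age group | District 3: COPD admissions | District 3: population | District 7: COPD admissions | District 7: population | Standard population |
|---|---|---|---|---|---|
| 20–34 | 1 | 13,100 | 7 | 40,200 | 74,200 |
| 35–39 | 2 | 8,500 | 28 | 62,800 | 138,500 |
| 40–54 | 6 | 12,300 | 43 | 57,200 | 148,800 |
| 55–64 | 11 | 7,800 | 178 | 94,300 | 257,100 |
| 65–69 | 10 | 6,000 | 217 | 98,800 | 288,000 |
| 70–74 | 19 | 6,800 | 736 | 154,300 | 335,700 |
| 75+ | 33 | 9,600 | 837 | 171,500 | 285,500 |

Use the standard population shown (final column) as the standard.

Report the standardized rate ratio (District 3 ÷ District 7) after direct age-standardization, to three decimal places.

Age-specific rates per 10,000 for District 3: 0.76, 2.35, 4.88, 14.10, 16.67, 27.94, 34.38.
For District 7: 1.74, 4.46, 7.52, 18.88, 21.96, 47.70, 48.80.
Standard total = 1,527,800; weights = 0.0486, 0.0907, 0.0974, 0.1683, 0.1885, 0.2197, 0.1869.
District 3: 0.0486×0.76 + 0.0907×2.35 + 0.0974×4.88 + 0.1683×14.10 + 0.1885×16.67 + 0.2197×27.94 + 0.1869×34.38 = 18.8035 per 10,000.
District 7: 0.0486×1.74 + 0.0907×4.46 + 0.0974×7.52 + 0.1683×18.88 + 0.1885×21.96 + 0.2197×47.70 + 0.1869×48.80 = 28.1386 per 10,000.
Ratio = 18.8035 ÷ 28.1386 = 0.66825.

0.668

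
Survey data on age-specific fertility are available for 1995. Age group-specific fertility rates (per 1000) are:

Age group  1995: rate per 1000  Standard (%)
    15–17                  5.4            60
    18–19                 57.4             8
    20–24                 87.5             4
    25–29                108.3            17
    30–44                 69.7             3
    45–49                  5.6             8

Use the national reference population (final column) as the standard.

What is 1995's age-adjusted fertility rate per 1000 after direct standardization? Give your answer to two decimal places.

32.28

Standard weights: 0.60, 0.08, 0.04, 0.17, 0.03, 0.08.
Standardized rate: 0.6000×5.4 + 0.0800×57.4 + 0.0400×87.5 + 0.1700×108.3 + 0.0300×69.7 + 0.0800×5.6 = 32.2820 per 1000.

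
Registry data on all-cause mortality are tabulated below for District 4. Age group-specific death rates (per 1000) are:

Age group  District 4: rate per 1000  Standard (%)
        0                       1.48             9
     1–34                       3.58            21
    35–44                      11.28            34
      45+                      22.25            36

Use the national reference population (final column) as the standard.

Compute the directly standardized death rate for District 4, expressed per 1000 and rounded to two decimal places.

Standard weights: 0.09, 0.21, 0.34, 0.36.
Standardized rate: 0.0900×1.48 + 0.2100×3.58 + 0.3400×11.28 + 0.3600×22.25 = 12.7302 per 1000.

12.73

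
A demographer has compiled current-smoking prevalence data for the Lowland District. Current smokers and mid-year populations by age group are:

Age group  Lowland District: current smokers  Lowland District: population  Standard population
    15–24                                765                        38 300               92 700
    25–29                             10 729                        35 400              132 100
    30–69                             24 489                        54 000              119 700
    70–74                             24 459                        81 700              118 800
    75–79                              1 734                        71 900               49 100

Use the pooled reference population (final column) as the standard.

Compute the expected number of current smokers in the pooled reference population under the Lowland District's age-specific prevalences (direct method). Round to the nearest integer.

Age-specific rates per 1 000 for the Lowland District: 19.974, 303.079, 453.500, 299.376, 24.117.
Expected current smokers = Σ (standard pop × age-specific rate ÷ 1 000)
= 92 700×19.974/1 000 + 132 100×303.079/1 000 + 119 700×453.500/1 000 + 118 800×299.376/1 000 + 49 100×24.117/1 000
= 1851.58 + 40036.75 + 54283.95 + 35565.84 + 1184.14 = 132922.26.

132922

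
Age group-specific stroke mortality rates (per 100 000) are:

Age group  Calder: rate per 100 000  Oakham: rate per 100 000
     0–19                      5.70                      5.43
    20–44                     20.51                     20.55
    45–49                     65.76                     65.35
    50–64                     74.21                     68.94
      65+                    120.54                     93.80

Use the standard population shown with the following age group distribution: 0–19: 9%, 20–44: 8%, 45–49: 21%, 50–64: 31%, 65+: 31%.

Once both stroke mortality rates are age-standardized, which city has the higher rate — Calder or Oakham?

Standard weights: 0.09, 0.08, 0.21, 0.31, 0.31.
Calder: 0.0900×5.70 + 0.0800×20.51 + 0.2100×65.76 + 0.3100×74.21 + 0.3100×120.54 = 76.3359 per 100 000.
Oakham: 0.0900×5.43 + 0.0800×20.55 + 0.2100×65.35 + 0.3100×68.94 + 0.3100×93.80 = 66.3056 per 100 000.

Calder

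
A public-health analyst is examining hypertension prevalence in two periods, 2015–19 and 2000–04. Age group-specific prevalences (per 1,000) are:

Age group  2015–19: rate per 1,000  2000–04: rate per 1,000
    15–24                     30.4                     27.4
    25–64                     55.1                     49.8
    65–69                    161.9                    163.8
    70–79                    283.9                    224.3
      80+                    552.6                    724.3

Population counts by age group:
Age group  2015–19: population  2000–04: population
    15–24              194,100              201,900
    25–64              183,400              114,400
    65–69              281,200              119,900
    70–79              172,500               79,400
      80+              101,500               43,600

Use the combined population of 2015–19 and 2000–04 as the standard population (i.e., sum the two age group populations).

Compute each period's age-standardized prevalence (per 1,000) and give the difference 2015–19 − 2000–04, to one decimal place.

-5.3

Combined standard total = 1,491,900; weights = 0.2654, 0.1996, 0.2689, 0.1688, 0.0973.
2015–19: 0.2654×30.4 + 0.1996×55.1 + 0.2689×161.9 + 0.1688×283.9 + 0.0973×552.6 = 164.2750 per 1,000.
2000–04: 0.2654×27.4 + 0.1996×49.8 + 0.2689×163.8 + 0.1688×224.3 + 0.0973×724.3 = 169.5677 per 1,000.
Difference = 164.2750 − 169.5677 = -5.2927.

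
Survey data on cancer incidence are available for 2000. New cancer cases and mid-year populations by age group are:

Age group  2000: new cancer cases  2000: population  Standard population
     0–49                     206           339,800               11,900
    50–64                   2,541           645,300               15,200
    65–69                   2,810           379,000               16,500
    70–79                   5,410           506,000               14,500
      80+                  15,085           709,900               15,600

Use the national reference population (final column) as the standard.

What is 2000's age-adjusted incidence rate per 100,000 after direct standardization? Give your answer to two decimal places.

Age-specific rates per 100,000 for 2000: 60.62, 393.77, 741.42, 1069.17, 2124.95.
Standard total = 73,700; weights = 0.1615, 0.2062, 0.2239, 0.1967, 0.2117.
Standardized rate: 0.1615×60.62 + 0.2062×393.77 + 0.2239×741.42 + 0.1967×1069.17 + 0.2117×2124.95 = 917.1287 per 100,000.

917.13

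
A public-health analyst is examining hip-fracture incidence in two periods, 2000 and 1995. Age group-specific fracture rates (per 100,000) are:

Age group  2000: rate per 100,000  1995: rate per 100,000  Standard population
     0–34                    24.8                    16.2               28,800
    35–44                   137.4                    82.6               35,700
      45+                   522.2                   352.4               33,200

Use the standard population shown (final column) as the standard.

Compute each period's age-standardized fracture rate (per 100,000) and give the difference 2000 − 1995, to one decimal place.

Standard total = 97,700; weights = 0.2948, 0.3654, 0.3398.
2000: 0.2948×24.8 + 0.3654×137.4 + 0.3398×522.2 = 234.9689 per 100,000.
1995: 0.2948×16.2 + 0.3654×82.6 + 0.3398×352.4 = 154.7089 per 100,000.
Difference = 234.9689 − 154.7089 = 80.2600.

80.3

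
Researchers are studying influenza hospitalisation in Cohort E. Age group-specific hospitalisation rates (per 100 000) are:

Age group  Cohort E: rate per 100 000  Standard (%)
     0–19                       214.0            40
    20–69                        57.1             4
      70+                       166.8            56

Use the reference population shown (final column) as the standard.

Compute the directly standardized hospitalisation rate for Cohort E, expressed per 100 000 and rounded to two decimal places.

181.29

Standard weights: 0.40, 0.04, 0.56.
Standardized rate: 0.4000×214.0 + 0.0400×57.1 + 0.5600×166.8 = 181.2920 per 100 000.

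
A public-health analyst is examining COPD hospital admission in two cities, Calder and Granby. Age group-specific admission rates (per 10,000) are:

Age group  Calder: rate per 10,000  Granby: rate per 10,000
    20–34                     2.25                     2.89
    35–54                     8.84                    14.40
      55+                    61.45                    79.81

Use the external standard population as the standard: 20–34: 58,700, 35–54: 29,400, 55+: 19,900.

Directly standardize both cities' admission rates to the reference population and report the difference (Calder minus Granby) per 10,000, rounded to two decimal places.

-5.24

Standard total = 108,000; weights = 0.5435, 0.2722, 0.1843.
Calder: 0.5435×2.25 + 0.2722×8.84 + 0.1843×61.45 = 14.9521 per 10,000.
Granby: 0.5435×2.89 + 0.2722×14.40 + 0.1843×79.81 = 20.1965 per 10,000.
Difference = 14.9521 − 20.1965 = -5.2444.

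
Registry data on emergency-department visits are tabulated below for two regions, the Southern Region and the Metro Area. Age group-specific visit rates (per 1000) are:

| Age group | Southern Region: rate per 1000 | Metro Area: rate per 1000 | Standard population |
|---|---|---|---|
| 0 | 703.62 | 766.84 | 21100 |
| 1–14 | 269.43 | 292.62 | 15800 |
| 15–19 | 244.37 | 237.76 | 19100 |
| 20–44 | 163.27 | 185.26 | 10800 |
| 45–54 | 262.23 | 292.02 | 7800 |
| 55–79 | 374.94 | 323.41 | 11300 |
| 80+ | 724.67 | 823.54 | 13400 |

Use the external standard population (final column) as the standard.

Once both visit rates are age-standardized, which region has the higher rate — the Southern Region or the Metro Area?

Standard total = 99300; weights = 0.2125, 0.1591, 0.1923, 0.1088, 0.0785, 0.1138, 0.1349.
The Southern Region: 0.2125×703.62 + 0.1591×269.43 + 0.1923×244.37 + 0.1088×163.27 + 0.0785×262.23 + 0.1138×374.94 + 0.1349×724.67 = 418.1969 per 1000.
The Metro Area: 0.2125×766.84 + 0.1591×292.62 + 0.1923×237.76 + 0.1088×185.26 + 0.0785×292.02 + 0.1138×323.41 + 0.1349×823.54 = 446.2585 per 1000.

Metro Area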